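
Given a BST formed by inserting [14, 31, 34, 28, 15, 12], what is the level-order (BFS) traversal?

Tree insertion order: [14, 31, 34, 28, 15, 12]
Tree (level-order array): [14, 12, 31, None, None, 28, 34, 15]
BFS from the root, enqueuing left then right child of each popped node:
  queue [14] -> pop 14, enqueue [12, 31], visited so far: [14]
  queue [12, 31] -> pop 12, enqueue [none], visited so far: [14, 12]
  queue [31] -> pop 31, enqueue [28, 34], visited so far: [14, 12, 31]
  queue [28, 34] -> pop 28, enqueue [15], visited so far: [14, 12, 31, 28]
  queue [34, 15] -> pop 34, enqueue [none], visited so far: [14, 12, 31, 28, 34]
  queue [15] -> pop 15, enqueue [none], visited so far: [14, 12, 31, 28, 34, 15]
Result: [14, 12, 31, 28, 34, 15]


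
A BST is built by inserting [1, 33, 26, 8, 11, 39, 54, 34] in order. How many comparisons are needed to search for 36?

Search path for 36: 1 -> 33 -> 39 -> 34
Found: False
Comparisons: 4


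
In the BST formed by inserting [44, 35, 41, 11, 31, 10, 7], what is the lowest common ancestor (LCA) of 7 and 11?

Tree insertion order: [44, 35, 41, 11, 31, 10, 7]
Tree (level-order array): [44, 35, None, 11, 41, 10, 31, None, None, 7]
In a BST, the LCA of p=7, q=11 is the first node v on the
root-to-leaf path with p <= v <= q (go left if both < v, right if both > v).
Walk from root:
  at 44: both 7 and 11 < 44, go left
  at 35: both 7 and 11 < 35, go left
  at 11: 7 <= 11 <= 11, this is the LCA
LCA = 11


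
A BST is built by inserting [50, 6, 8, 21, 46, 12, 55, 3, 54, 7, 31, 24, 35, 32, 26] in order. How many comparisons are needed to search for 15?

Search path for 15: 50 -> 6 -> 8 -> 21 -> 12
Found: False
Comparisons: 5


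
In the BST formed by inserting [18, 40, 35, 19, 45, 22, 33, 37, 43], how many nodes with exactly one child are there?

Tree built from: [18, 40, 35, 19, 45, 22, 33, 37, 43]
Tree (level-order array): [18, None, 40, 35, 45, 19, 37, 43, None, None, 22, None, None, None, None, None, 33]
Rule: These are nodes with exactly 1 non-null child.
Per-node child counts:
  node 18: 1 child(ren)
  node 40: 2 child(ren)
  node 35: 2 child(ren)
  node 19: 1 child(ren)
  node 22: 1 child(ren)
  node 33: 0 child(ren)
  node 37: 0 child(ren)
  node 45: 1 child(ren)
  node 43: 0 child(ren)
Matching nodes: [18, 19, 22, 45]
Count of nodes with exactly one child: 4


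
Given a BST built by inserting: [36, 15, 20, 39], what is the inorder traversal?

Tree insertion order: [36, 15, 20, 39]
Tree (level-order array): [36, 15, 39, None, 20]
Inorder traversal: [15, 20, 36, 39]


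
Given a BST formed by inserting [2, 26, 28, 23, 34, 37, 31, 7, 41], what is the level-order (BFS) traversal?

Tree insertion order: [2, 26, 28, 23, 34, 37, 31, 7, 41]
Tree (level-order array): [2, None, 26, 23, 28, 7, None, None, 34, None, None, 31, 37, None, None, None, 41]
BFS from the root, enqueuing left then right child of each popped node:
  queue [2] -> pop 2, enqueue [26], visited so far: [2]
  queue [26] -> pop 26, enqueue [23, 28], visited so far: [2, 26]
  queue [23, 28] -> pop 23, enqueue [7], visited so far: [2, 26, 23]
  queue [28, 7] -> pop 28, enqueue [34], visited so far: [2, 26, 23, 28]
  queue [7, 34] -> pop 7, enqueue [none], visited so far: [2, 26, 23, 28, 7]
  queue [34] -> pop 34, enqueue [31, 37], visited so far: [2, 26, 23, 28, 7, 34]
  queue [31, 37] -> pop 31, enqueue [none], visited so far: [2, 26, 23, 28, 7, 34, 31]
  queue [37] -> pop 37, enqueue [41], visited so far: [2, 26, 23, 28, 7, 34, 31, 37]
  queue [41] -> pop 41, enqueue [none], visited so far: [2, 26, 23, 28, 7, 34, 31, 37, 41]
Result: [2, 26, 23, 28, 7, 34, 31, 37, 41]


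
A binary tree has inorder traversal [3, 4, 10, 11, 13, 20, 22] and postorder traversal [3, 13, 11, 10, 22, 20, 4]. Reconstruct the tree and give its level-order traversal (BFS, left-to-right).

Inorder:   [3, 4, 10, 11, 13, 20, 22]
Postorder: [3, 13, 11, 10, 22, 20, 4]
Algorithm: postorder visits root last, so walk postorder right-to-left;
each value is the root of the current inorder slice — split it at that
value, recurse on the right subtree first, then the left.
Recursive splits:
  root=4; inorder splits into left=[3], right=[10, 11, 13, 20, 22]
  root=20; inorder splits into left=[10, 11, 13], right=[22]
  root=22; inorder splits into left=[], right=[]
  root=10; inorder splits into left=[], right=[11, 13]
  root=11; inorder splits into left=[], right=[13]
  root=13; inorder splits into left=[], right=[]
  root=3; inorder splits into left=[], right=[]
Reconstructed level-order: [4, 3, 20, 10, 22, 11, 13]


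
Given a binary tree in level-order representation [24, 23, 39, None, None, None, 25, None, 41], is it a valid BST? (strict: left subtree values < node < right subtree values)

Level-order array: [24, 23, 39, None, None, None, 25, None, 41]
Validate using subtree bounds (lo, hi): at each node, require lo < value < hi,
then recurse left with hi=value and right with lo=value.
Preorder trace (stopping at first violation):
  at node 24 with bounds (-inf, +inf): OK
  at node 23 with bounds (-inf, 24): OK
  at node 39 with bounds (24, +inf): OK
  at node 25 with bounds (39, +inf): VIOLATION
Node 25 violates its bound: not (39 < 25 < +inf).
Result: Not a valid BST


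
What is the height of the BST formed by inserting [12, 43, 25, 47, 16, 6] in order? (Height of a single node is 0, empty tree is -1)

Insertion order: [12, 43, 25, 47, 16, 6]
Tree (level-order array): [12, 6, 43, None, None, 25, 47, 16]
Compute height bottom-up (empty subtree = -1):
  height(6) = 1 + max(-1, -1) = 0
  height(16) = 1 + max(-1, -1) = 0
  height(25) = 1 + max(0, -1) = 1
  height(47) = 1 + max(-1, -1) = 0
  height(43) = 1 + max(1, 0) = 2
  height(12) = 1 + max(0, 2) = 3
Height = 3


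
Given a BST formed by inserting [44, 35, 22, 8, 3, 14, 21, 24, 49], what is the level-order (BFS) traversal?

Tree insertion order: [44, 35, 22, 8, 3, 14, 21, 24, 49]
Tree (level-order array): [44, 35, 49, 22, None, None, None, 8, 24, 3, 14, None, None, None, None, None, 21]
BFS from the root, enqueuing left then right child of each popped node:
  queue [44] -> pop 44, enqueue [35, 49], visited so far: [44]
  queue [35, 49] -> pop 35, enqueue [22], visited so far: [44, 35]
  queue [49, 22] -> pop 49, enqueue [none], visited so far: [44, 35, 49]
  queue [22] -> pop 22, enqueue [8, 24], visited so far: [44, 35, 49, 22]
  queue [8, 24] -> pop 8, enqueue [3, 14], visited so far: [44, 35, 49, 22, 8]
  queue [24, 3, 14] -> pop 24, enqueue [none], visited so far: [44, 35, 49, 22, 8, 24]
  queue [3, 14] -> pop 3, enqueue [none], visited so far: [44, 35, 49, 22, 8, 24, 3]
  queue [14] -> pop 14, enqueue [21], visited so far: [44, 35, 49, 22, 8, 24, 3, 14]
  queue [21] -> pop 21, enqueue [none], visited so far: [44, 35, 49, 22, 8, 24, 3, 14, 21]
Result: [44, 35, 49, 22, 8, 24, 3, 14, 21]


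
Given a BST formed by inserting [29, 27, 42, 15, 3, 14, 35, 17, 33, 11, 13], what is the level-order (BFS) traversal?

Tree insertion order: [29, 27, 42, 15, 3, 14, 35, 17, 33, 11, 13]
Tree (level-order array): [29, 27, 42, 15, None, 35, None, 3, 17, 33, None, None, 14, None, None, None, None, 11, None, None, 13]
BFS from the root, enqueuing left then right child of each popped node:
  queue [29] -> pop 29, enqueue [27, 42], visited so far: [29]
  queue [27, 42] -> pop 27, enqueue [15], visited so far: [29, 27]
  queue [42, 15] -> pop 42, enqueue [35], visited so far: [29, 27, 42]
  queue [15, 35] -> pop 15, enqueue [3, 17], visited so far: [29, 27, 42, 15]
  queue [35, 3, 17] -> pop 35, enqueue [33], visited so far: [29, 27, 42, 15, 35]
  queue [3, 17, 33] -> pop 3, enqueue [14], visited so far: [29, 27, 42, 15, 35, 3]
  queue [17, 33, 14] -> pop 17, enqueue [none], visited so far: [29, 27, 42, 15, 35, 3, 17]
  queue [33, 14] -> pop 33, enqueue [none], visited so far: [29, 27, 42, 15, 35, 3, 17, 33]
  queue [14] -> pop 14, enqueue [11], visited so far: [29, 27, 42, 15, 35, 3, 17, 33, 14]
  queue [11] -> pop 11, enqueue [13], visited so far: [29, 27, 42, 15, 35, 3, 17, 33, 14, 11]
  queue [13] -> pop 13, enqueue [none], visited so far: [29, 27, 42, 15, 35, 3, 17, 33, 14, 11, 13]
Result: [29, 27, 42, 15, 35, 3, 17, 33, 14, 11, 13]


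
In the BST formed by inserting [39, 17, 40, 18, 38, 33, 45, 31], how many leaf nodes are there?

Tree built from: [39, 17, 40, 18, 38, 33, 45, 31]
Tree (level-order array): [39, 17, 40, None, 18, None, 45, None, 38, None, None, 33, None, 31]
Rule: A leaf has 0 children.
Per-node child counts:
  node 39: 2 child(ren)
  node 17: 1 child(ren)
  node 18: 1 child(ren)
  node 38: 1 child(ren)
  node 33: 1 child(ren)
  node 31: 0 child(ren)
  node 40: 1 child(ren)
  node 45: 0 child(ren)
Matching nodes: [31, 45]
Count of leaf nodes: 2


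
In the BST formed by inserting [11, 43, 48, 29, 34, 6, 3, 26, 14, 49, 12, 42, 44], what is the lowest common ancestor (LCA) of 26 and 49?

Tree insertion order: [11, 43, 48, 29, 34, 6, 3, 26, 14, 49, 12, 42, 44]
Tree (level-order array): [11, 6, 43, 3, None, 29, 48, None, None, 26, 34, 44, 49, 14, None, None, 42, None, None, None, None, 12]
In a BST, the LCA of p=26, q=49 is the first node v on the
root-to-leaf path with p <= v <= q (go left if both < v, right if both > v).
Walk from root:
  at 11: both 26 and 49 > 11, go right
  at 43: 26 <= 43 <= 49, this is the LCA
LCA = 43


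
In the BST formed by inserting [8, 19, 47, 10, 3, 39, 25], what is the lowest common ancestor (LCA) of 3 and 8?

Tree insertion order: [8, 19, 47, 10, 3, 39, 25]
Tree (level-order array): [8, 3, 19, None, None, 10, 47, None, None, 39, None, 25]
In a BST, the LCA of p=3, q=8 is the first node v on the
root-to-leaf path with p <= v <= q (go left if both < v, right if both > v).
Walk from root:
  at 8: 3 <= 8 <= 8, this is the LCA
LCA = 8


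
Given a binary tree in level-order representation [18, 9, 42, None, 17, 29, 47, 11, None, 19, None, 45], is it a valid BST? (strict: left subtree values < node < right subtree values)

Level-order array: [18, 9, 42, None, 17, 29, 47, 11, None, 19, None, 45]
Validate using subtree bounds (lo, hi): at each node, require lo < value < hi,
then recurse left with hi=value and right with lo=value.
Preorder trace (stopping at first violation):
  at node 18 with bounds (-inf, +inf): OK
  at node 9 with bounds (-inf, 18): OK
  at node 17 with bounds (9, 18): OK
  at node 11 with bounds (9, 17): OK
  at node 42 with bounds (18, +inf): OK
  at node 29 with bounds (18, 42): OK
  at node 19 with bounds (18, 29): OK
  at node 47 with bounds (42, +inf): OK
  at node 45 with bounds (42, 47): OK
No violation found at any node.
Result: Valid BST


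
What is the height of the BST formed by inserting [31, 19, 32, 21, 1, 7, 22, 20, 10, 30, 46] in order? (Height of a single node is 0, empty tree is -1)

Insertion order: [31, 19, 32, 21, 1, 7, 22, 20, 10, 30, 46]
Tree (level-order array): [31, 19, 32, 1, 21, None, 46, None, 7, 20, 22, None, None, None, 10, None, None, None, 30]
Compute height bottom-up (empty subtree = -1):
  height(10) = 1 + max(-1, -1) = 0
  height(7) = 1 + max(-1, 0) = 1
  height(1) = 1 + max(-1, 1) = 2
  height(20) = 1 + max(-1, -1) = 0
  height(30) = 1 + max(-1, -1) = 0
  height(22) = 1 + max(-1, 0) = 1
  height(21) = 1 + max(0, 1) = 2
  height(19) = 1 + max(2, 2) = 3
  height(46) = 1 + max(-1, -1) = 0
  height(32) = 1 + max(-1, 0) = 1
  height(31) = 1 + max(3, 1) = 4
Height = 4


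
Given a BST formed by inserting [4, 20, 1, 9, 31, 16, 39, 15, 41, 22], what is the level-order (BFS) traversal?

Tree insertion order: [4, 20, 1, 9, 31, 16, 39, 15, 41, 22]
Tree (level-order array): [4, 1, 20, None, None, 9, 31, None, 16, 22, 39, 15, None, None, None, None, 41]
BFS from the root, enqueuing left then right child of each popped node:
  queue [4] -> pop 4, enqueue [1, 20], visited so far: [4]
  queue [1, 20] -> pop 1, enqueue [none], visited so far: [4, 1]
  queue [20] -> pop 20, enqueue [9, 31], visited so far: [4, 1, 20]
  queue [9, 31] -> pop 9, enqueue [16], visited so far: [4, 1, 20, 9]
  queue [31, 16] -> pop 31, enqueue [22, 39], visited so far: [4, 1, 20, 9, 31]
  queue [16, 22, 39] -> pop 16, enqueue [15], visited so far: [4, 1, 20, 9, 31, 16]
  queue [22, 39, 15] -> pop 22, enqueue [none], visited so far: [4, 1, 20, 9, 31, 16, 22]
  queue [39, 15] -> pop 39, enqueue [41], visited so far: [4, 1, 20, 9, 31, 16, 22, 39]
  queue [15, 41] -> pop 15, enqueue [none], visited so far: [4, 1, 20, 9, 31, 16, 22, 39, 15]
  queue [41] -> pop 41, enqueue [none], visited so far: [4, 1, 20, 9, 31, 16, 22, 39, 15, 41]
Result: [4, 1, 20, 9, 31, 16, 22, 39, 15, 41]


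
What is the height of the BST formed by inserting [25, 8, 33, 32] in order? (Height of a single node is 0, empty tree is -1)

Insertion order: [25, 8, 33, 32]
Tree (level-order array): [25, 8, 33, None, None, 32]
Compute height bottom-up (empty subtree = -1):
  height(8) = 1 + max(-1, -1) = 0
  height(32) = 1 + max(-1, -1) = 0
  height(33) = 1 + max(0, -1) = 1
  height(25) = 1 + max(0, 1) = 2
Height = 2


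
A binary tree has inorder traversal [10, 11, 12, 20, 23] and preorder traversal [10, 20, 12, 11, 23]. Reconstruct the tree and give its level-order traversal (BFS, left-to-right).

Inorder:  [10, 11, 12, 20, 23]
Preorder: [10, 20, 12, 11, 23]
Algorithm: preorder visits root first, so consume preorder in order;
for each root, split the current inorder slice at that value into
left-subtree inorder and right-subtree inorder, then recurse.
Recursive splits:
  root=10; inorder splits into left=[], right=[11, 12, 20, 23]
  root=20; inorder splits into left=[11, 12], right=[23]
  root=12; inorder splits into left=[11], right=[]
  root=11; inorder splits into left=[], right=[]
  root=23; inorder splits into left=[], right=[]
Reconstructed level-order: [10, 20, 12, 23, 11]


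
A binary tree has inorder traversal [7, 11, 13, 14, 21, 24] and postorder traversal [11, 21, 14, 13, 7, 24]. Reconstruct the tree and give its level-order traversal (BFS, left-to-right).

Inorder:   [7, 11, 13, 14, 21, 24]
Postorder: [11, 21, 14, 13, 7, 24]
Algorithm: postorder visits root last, so walk postorder right-to-left;
each value is the root of the current inorder slice — split it at that
value, recurse on the right subtree first, then the left.
Recursive splits:
  root=24; inorder splits into left=[7, 11, 13, 14, 21], right=[]
  root=7; inorder splits into left=[], right=[11, 13, 14, 21]
  root=13; inorder splits into left=[11], right=[14, 21]
  root=14; inorder splits into left=[], right=[21]
  root=21; inorder splits into left=[], right=[]
  root=11; inorder splits into left=[], right=[]
Reconstructed level-order: [24, 7, 13, 11, 14, 21]


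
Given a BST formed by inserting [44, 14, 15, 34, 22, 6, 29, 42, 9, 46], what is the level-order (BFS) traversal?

Tree insertion order: [44, 14, 15, 34, 22, 6, 29, 42, 9, 46]
Tree (level-order array): [44, 14, 46, 6, 15, None, None, None, 9, None, 34, None, None, 22, 42, None, 29]
BFS from the root, enqueuing left then right child of each popped node:
  queue [44] -> pop 44, enqueue [14, 46], visited so far: [44]
  queue [14, 46] -> pop 14, enqueue [6, 15], visited so far: [44, 14]
  queue [46, 6, 15] -> pop 46, enqueue [none], visited so far: [44, 14, 46]
  queue [6, 15] -> pop 6, enqueue [9], visited so far: [44, 14, 46, 6]
  queue [15, 9] -> pop 15, enqueue [34], visited so far: [44, 14, 46, 6, 15]
  queue [9, 34] -> pop 9, enqueue [none], visited so far: [44, 14, 46, 6, 15, 9]
  queue [34] -> pop 34, enqueue [22, 42], visited so far: [44, 14, 46, 6, 15, 9, 34]
  queue [22, 42] -> pop 22, enqueue [29], visited so far: [44, 14, 46, 6, 15, 9, 34, 22]
  queue [42, 29] -> pop 42, enqueue [none], visited so far: [44, 14, 46, 6, 15, 9, 34, 22, 42]
  queue [29] -> pop 29, enqueue [none], visited so far: [44, 14, 46, 6, 15, 9, 34, 22, 42, 29]
Result: [44, 14, 46, 6, 15, 9, 34, 22, 42, 29]


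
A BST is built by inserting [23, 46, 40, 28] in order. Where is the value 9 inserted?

Starting tree (level order): [23, None, 46, 40, None, 28]
Insertion path: 23
Result: insert 9 as left child of 23
Final tree (level order): [23, 9, 46, None, None, 40, None, 28]


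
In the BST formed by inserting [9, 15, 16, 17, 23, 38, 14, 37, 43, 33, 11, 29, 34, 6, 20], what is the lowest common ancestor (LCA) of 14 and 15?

Tree insertion order: [9, 15, 16, 17, 23, 38, 14, 37, 43, 33, 11, 29, 34, 6, 20]
Tree (level-order array): [9, 6, 15, None, None, 14, 16, 11, None, None, 17, None, None, None, 23, 20, 38, None, None, 37, 43, 33, None, None, None, 29, 34]
In a BST, the LCA of p=14, q=15 is the first node v on the
root-to-leaf path with p <= v <= q (go left if both < v, right if both > v).
Walk from root:
  at 9: both 14 and 15 > 9, go right
  at 15: 14 <= 15 <= 15, this is the LCA
LCA = 15


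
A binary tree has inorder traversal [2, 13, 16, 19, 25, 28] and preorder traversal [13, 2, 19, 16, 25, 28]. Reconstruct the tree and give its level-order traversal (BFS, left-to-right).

Inorder:  [2, 13, 16, 19, 25, 28]
Preorder: [13, 2, 19, 16, 25, 28]
Algorithm: preorder visits root first, so consume preorder in order;
for each root, split the current inorder slice at that value into
left-subtree inorder and right-subtree inorder, then recurse.
Recursive splits:
  root=13; inorder splits into left=[2], right=[16, 19, 25, 28]
  root=2; inorder splits into left=[], right=[]
  root=19; inorder splits into left=[16], right=[25, 28]
  root=16; inorder splits into left=[], right=[]
  root=25; inorder splits into left=[], right=[28]
  root=28; inorder splits into left=[], right=[]
Reconstructed level-order: [13, 2, 19, 16, 25, 28]


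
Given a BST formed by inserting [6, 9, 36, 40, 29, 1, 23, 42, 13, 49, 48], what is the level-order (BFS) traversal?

Tree insertion order: [6, 9, 36, 40, 29, 1, 23, 42, 13, 49, 48]
Tree (level-order array): [6, 1, 9, None, None, None, 36, 29, 40, 23, None, None, 42, 13, None, None, 49, None, None, 48]
BFS from the root, enqueuing left then right child of each popped node:
  queue [6] -> pop 6, enqueue [1, 9], visited so far: [6]
  queue [1, 9] -> pop 1, enqueue [none], visited so far: [6, 1]
  queue [9] -> pop 9, enqueue [36], visited so far: [6, 1, 9]
  queue [36] -> pop 36, enqueue [29, 40], visited so far: [6, 1, 9, 36]
  queue [29, 40] -> pop 29, enqueue [23], visited so far: [6, 1, 9, 36, 29]
  queue [40, 23] -> pop 40, enqueue [42], visited so far: [6, 1, 9, 36, 29, 40]
  queue [23, 42] -> pop 23, enqueue [13], visited so far: [6, 1, 9, 36, 29, 40, 23]
  queue [42, 13] -> pop 42, enqueue [49], visited so far: [6, 1, 9, 36, 29, 40, 23, 42]
  queue [13, 49] -> pop 13, enqueue [none], visited so far: [6, 1, 9, 36, 29, 40, 23, 42, 13]
  queue [49] -> pop 49, enqueue [48], visited so far: [6, 1, 9, 36, 29, 40, 23, 42, 13, 49]
  queue [48] -> pop 48, enqueue [none], visited so far: [6, 1, 9, 36, 29, 40, 23, 42, 13, 49, 48]
Result: [6, 1, 9, 36, 29, 40, 23, 42, 13, 49, 48]


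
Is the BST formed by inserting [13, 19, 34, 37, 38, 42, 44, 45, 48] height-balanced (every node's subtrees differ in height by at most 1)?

Tree (level-order array): [13, None, 19, None, 34, None, 37, None, 38, None, 42, None, 44, None, 45, None, 48]
Definition: a tree is height-balanced if, at every node, |h(left) - h(right)| <= 1 (empty subtree has height -1).
Bottom-up per-node check:
  node 48: h_left=-1, h_right=-1, diff=0 [OK], height=0
  node 45: h_left=-1, h_right=0, diff=1 [OK], height=1
  node 44: h_left=-1, h_right=1, diff=2 [FAIL (|-1-1|=2 > 1)], height=2
  node 42: h_left=-1, h_right=2, diff=3 [FAIL (|-1-2|=3 > 1)], height=3
  node 38: h_left=-1, h_right=3, diff=4 [FAIL (|-1-3|=4 > 1)], height=4
  node 37: h_left=-1, h_right=4, diff=5 [FAIL (|-1-4|=5 > 1)], height=5
  node 34: h_left=-1, h_right=5, diff=6 [FAIL (|-1-5|=6 > 1)], height=6
  node 19: h_left=-1, h_right=6, diff=7 [FAIL (|-1-6|=7 > 1)], height=7
  node 13: h_left=-1, h_right=7, diff=8 [FAIL (|-1-7|=8 > 1)], height=8
Node 44 violates the condition: |-1 - 1| = 2 > 1.
Result: Not balanced


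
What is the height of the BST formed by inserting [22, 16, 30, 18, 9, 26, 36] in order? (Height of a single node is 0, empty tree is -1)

Insertion order: [22, 16, 30, 18, 9, 26, 36]
Tree (level-order array): [22, 16, 30, 9, 18, 26, 36]
Compute height bottom-up (empty subtree = -1):
  height(9) = 1 + max(-1, -1) = 0
  height(18) = 1 + max(-1, -1) = 0
  height(16) = 1 + max(0, 0) = 1
  height(26) = 1 + max(-1, -1) = 0
  height(36) = 1 + max(-1, -1) = 0
  height(30) = 1 + max(0, 0) = 1
  height(22) = 1 + max(1, 1) = 2
Height = 2


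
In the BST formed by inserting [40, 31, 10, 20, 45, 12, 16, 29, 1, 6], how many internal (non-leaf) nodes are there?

Tree built from: [40, 31, 10, 20, 45, 12, 16, 29, 1, 6]
Tree (level-order array): [40, 31, 45, 10, None, None, None, 1, 20, None, 6, 12, 29, None, None, None, 16]
Rule: An internal node has at least one child.
Per-node child counts:
  node 40: 2 child(ren)
  node 31: 1 child(ren)
  node 10: 2 child(ren)
  node 1: 1 child(ren)
  node 6: 0 child(ren)
  node 20: 2 child(ren)
  node 12: 1 child(ren)
  node 16: 0 child(ren)
  node 29: 0 child(ren)
  node 45: 0 child(ren)
Matching nodes: [40, 31, 10, 1, 20, 12]
Count of internal (non-leaf) nodes: 6


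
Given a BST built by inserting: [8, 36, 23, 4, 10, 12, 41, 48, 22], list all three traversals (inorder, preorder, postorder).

Tree insertion order: [8, 36, 23, 4, 10, 12, 41, 48, 22]
Tree (level-order array): [8, 4, 36, None, None, 23, 41, 10, None, None, 48, None, 12, None, None, None, 22]
Inorder (L, root, R): [4, 8, 10, 12, 22, 23, 36, 41, 48]
Preorder (root, L, R): [8, 4, 36, 23, 10, 12, 22, 41, 48]
Postorder (L, R, root): [4, 22, 12, 10, 23, 48, 41, 36, 8]


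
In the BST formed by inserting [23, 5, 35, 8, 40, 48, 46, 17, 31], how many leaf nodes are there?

Tree built from: [23, 5, 35, 8, 40, 48, 46, 17, 31]
Tree (level-order array): [23, 5, 35, None, 8, 31, 40, None, 17, None, None, None, 48, None, None, 46]
Rule: A leaf has 0 children.
Per-node child counts:
  node 23: 2 child(ren)
  node 5: 1 child(ren)
  node 8: 1 child(ren)
  node 17: 0 child(ren)
  node 35: 2 child(ren)
  node 31: 0 child(ren)
  node 40: 1 child(ren)
  node 48: 1 child(ren)
  node 46: 0 child(ren)
Matching nodes: [17, 31, 46]
Count of leaf nodes: 3


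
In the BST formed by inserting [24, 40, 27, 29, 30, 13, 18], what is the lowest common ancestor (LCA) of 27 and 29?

Tree insertion order: [24, 40, 27, 29, 30, 13, 18]
Tree (level-order array): [24, 13, 40, None, 18, 27, None, None, None, None, 29, None, 30]
In a BST, the LCA of p=27, q=29 is the first node v on the
root-to-leaf path with p <= v <= q (go left if both < v, right if both > v).
Walk from root:
  at 24: both 27 and 29 > 24, go right
  at 40: both 27 and 29 < 40, go left
  at 27: 27 <= 27 <= 29, this is the LCA
LCA = 27


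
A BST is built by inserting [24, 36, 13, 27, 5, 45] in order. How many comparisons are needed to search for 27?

Search path for 27: 24 -> 36 -> 27
Found: True
Comparisons: 3


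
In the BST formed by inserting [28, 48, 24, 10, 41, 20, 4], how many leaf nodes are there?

Tree built from: [28, 48, 24, 10, 41, 20, 4]
Tree (level-order array): [28, 24, 48, 10, None, 41, None, 4, 20]
Rule: A leaf has 0 children.
Per-node child counts:
  node 28: 2 child(ren)
  node 24: 1 child(ren)
  node 10: 2 child(ren)
  node 4: 0 child(ren)
  node 20: 0 child(ren)
  node 48: 1 child(ren)
  node 41: 0 child(ren)
Matching nodes: [4, 20, 41]
Count of leaf nodes: 3


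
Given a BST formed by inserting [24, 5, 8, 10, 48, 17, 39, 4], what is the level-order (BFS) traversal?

Tree insertion order: [24, 5, 8, 10, 48, 17, 39, 4]
Tree (level-order array): [24, 5, 48, 4, 8, 39, None, None, None, None, 10, None, None, None, 17]
BFS from the root, enqueuing left then right child of each popped node:
  queue [24] -> pop 24, enqueue [5, 48], visited so far: [24]
  queue [5, 48] -> pop 5, enqueue [4, 8], visited so far: [24, 5]
  queue [48, 4, 8] -> pop 48, enqueue [39], visited so far: [24, 5, 48]
  queue [4, 8, 39] -> pop 4, enqueue [none], visited so far: [24, 5, 48, 4]
  queue [8, 39] -> pop 8, enqueue [10], visited so far: [24, 5, 48, 4, 8]
  queue [39, 10] -> pop 39, enqueue [none], visited so far: [24, 5, 48, 4, 8, 39]
  queue [10] -> pop 10, enqueue [17], visited so far: [24, 5, 48, 4, 8, 39, 10]
  queue [17] -> pop 17, enqueue [none], visited so far: [24, 5, 48, 4, 8, 39, 10, 17]
Result: [24, 5, 48, 4, 8, 39, 10, 17]


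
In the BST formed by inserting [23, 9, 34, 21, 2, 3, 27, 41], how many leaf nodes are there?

Tree built from: [23, 9, 34, 21, 2, 3, 27, 41]
Tree (level-order array): [23, 9, 34, 2, 21, 27, 41, None, 3]
Rule: A leaf has 0 children.
Per-node child counts:
  node 23: 2 child(ren)
  node 9: 2 child(ren)
  node 2: 1 child(ren)
  node 3: 0 child(ren)
  node 21: 0 child(ren)
  node 34: 2 child(ren)
  node 27: 0 child(ren)
  node 41: 0 child(ren)
Matching nodes: [3, 21, 27, 41]
Count of leaf nodes: 4


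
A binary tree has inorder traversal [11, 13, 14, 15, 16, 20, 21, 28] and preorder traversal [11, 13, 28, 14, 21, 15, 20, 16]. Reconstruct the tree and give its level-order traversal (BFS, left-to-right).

Inorder:  [11, 13, 14, 15, 16, 20, 21, 28]
Preorder: [11, 13, 28, 14, 21, 15, 20, 16]
Algorithm: preorder visits root first, so consume preorder in order;
for each root, split the current inorder slice at that value into
left-subtree inorder and right-subtree inorder, then recurse.
Recursive splits:
  root=11; inorder splits into left=[], right=[13, 14, 15, 16, 20, 21, 28]
  root=13; inorder splits into left=[], right=[14, 15, 16, 20, 21, 28]
  root=28; inorder splits into left=[14, 15, 16, 20, 21], right=[]
  root=14; inorder splits into left=[], right=[15, 16, 20, 21]
  root=21; inorder splits into left=[15, 16, 20], right=[]
  root=15; inorder splits into left=[], right=[16, 20]
  root=20; inorder splits into left=[16], right=[]
  root=16; inorder splits into left=[], right=[]
Reconstructed level-order: [11, 13, 28, 14, 21, 15, 20, 16]


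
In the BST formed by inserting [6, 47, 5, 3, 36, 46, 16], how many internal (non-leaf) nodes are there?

Tree built from: [6, 47, 5, 3, 36, 46, 16]
Tree (level-order array): [6, 5, 47, 3, None, 36, None, None, None, 16, 46]
Rule: An internal node has at least one child.
Per-node child counts:
  node 6: 2 child(ren)
  node 5: 1 child(ren)
  node 3: 0 child(ren)
  node 47: 1 child(ren)
  node 36: 2 child(ren)
  node 16: 0 child(ren)
  node 46: 0 child(ren)
Matching nodes: [6, 5, 47, 36]
Count of internal (non-leaf) nodes: 4


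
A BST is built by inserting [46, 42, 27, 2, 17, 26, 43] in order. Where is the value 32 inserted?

Starting tree (level order): [46, 42, None, 27, 43, 2, None, None, None, None, 17, None, 26]
Insertion path: 46 -> 42 -> 27
Result: insert 32 as right child of 27
Final tree (level order): [46, 42, None, 27, 43, 2, 32, None, None, None, 17, None, None, None, 26]


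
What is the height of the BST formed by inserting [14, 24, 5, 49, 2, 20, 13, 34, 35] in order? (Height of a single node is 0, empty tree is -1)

Insertion order: [14, 24, 5, 49, 2, 20, 13, 34, 35]
Tree (level-order array): [14, 5, 24, 2, 13, 20, 49, None, None, None, None, None, None, 34, None, None, 35]
Compute height bottom-up (empty subtree = -1):
  height(2) = 1 + max(-1, -1) = 0
  height(13) = 1 + max(-1, -1) = 0
  height(5) = 1 + max(0, 0) = 1
  height(20) = 1 + max(-1, -1) = 0
  height(35) = 1 + max(-1, -1) = 0
  height(34) = 1 + max(-1, 0) = 1
  height(49) = 1 + max(1, -1) = 2
  height(24) = 1 + max(0, 2) = 3
  height(14) = 1 + max(1, 3) = 4
Height = 4


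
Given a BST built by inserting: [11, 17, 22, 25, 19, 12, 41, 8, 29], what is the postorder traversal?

Tree insertion order: [11, 17, 22, 25, 19, 12, 41, 8, 29]
Tree (level-order array): [11, 8, 17, None, None, 12, 22, None, None, 19, 25, None, None, None, 41, 29]
Postorder traversal: [8, 12, 19, 29, 41, 25, 22, 17, 11]


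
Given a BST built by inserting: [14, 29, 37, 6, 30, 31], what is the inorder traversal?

Tree insertion order: [14, 29, 37, 6, 30, 31]
Tree (level-order array): [14, 6, 29, None, None, None, 37, 30, None, None, 31]
Inorder traversal: [6, 14, 29, 30, 31, 37]


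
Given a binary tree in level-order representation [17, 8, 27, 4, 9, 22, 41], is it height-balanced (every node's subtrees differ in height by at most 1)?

Tree (level-order array): [17, 8, 27, 4, 9, 22, 41]
Definition: a tree is height-balanced if, at every node, |h(left) - h(right)| <= 1 (empty subtree has height -1).
Bottom-up per-node check:
  node 4: h_left=-1, h_right=-1, diff=0 [OK], height=0
  node 9: h_left=-1, h_right=-1, diff=0 [OK], height=0
  node 8: h_left=0, h_right=0, diff=0 [OK], height=1
  node 22: h_left=-1, h_right=-1, diff=0 [OK], height=0
  node 41: h_left=-1, h_right=-1, diff=0 [OK], height=0
  node 27: h_left=0, h_right=0, diff=0 [OK], height=1
  node 17: h_left=1, h_right=1, diff=0 [OK], height=2
All nodes satisfy the balance condition.
Result: Balanced


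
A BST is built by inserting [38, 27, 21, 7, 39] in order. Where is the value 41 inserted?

Starting tree (level order): [38, 27, 39, 21, None, None, None, 7]
Insertion path: 38 -> 39
Result: insert 41 as right child of 39
Final tree (level order): [38, 27, 39, 21, None, None, 41, 7]


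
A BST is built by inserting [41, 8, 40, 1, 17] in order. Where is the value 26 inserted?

Starting tree (level order): [41, 8, None, 1, 40, None, None, 17]
Insertion path: 41 -> 8 -> 40 -> 17
Result: insert 26 as right child of 17
Final tree (level order): [41, 8, None, 1, 40, None, None, 17, None, None, 26]


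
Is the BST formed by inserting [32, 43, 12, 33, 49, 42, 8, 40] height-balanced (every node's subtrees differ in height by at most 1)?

Tree (level-order array): [32, 12, 43, 8, None, 33, 49, None, None, None, 42, None, None, 40]
Definition: a tree is height-balanced if, at every node, |h(left) - h(right)| <= 1 (empty subtree has height -1).
Bottom-up per-node check:
  node 8: h_left=-1, h_right=-1, diff=0 [OK], height=0
  node 12: h_left=0, h_right=-1, diff=1 [OK], height=1
  node 40: h_left=-1, h_right=-1, diff=0 [OK], height=0
  node 42: h_left=0, h_right=-1, diff=1 [OK], height=1
  node 33: h_left=-1, h_right=1, diff=2 [FAIL (|-1-1|=2 > 1)], height=2
  node 49: h_left=-1, h_right=-1, diff=0 [OK], height=0
  node 43: h_left=2, h_right=0, diff=2 [FAIL (|2-0|=2 > 1)], height=3
  node 32: h_left=1, h_right=3, diff=2 [FAIL (|1-3|=2 > 1)], height=4
Node 33 violates the condition: |-1 - 1| = 2 > 1.
Result: Not balanced


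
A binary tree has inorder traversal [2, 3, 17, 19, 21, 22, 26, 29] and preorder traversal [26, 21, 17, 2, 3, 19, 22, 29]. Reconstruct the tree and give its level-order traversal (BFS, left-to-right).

Inorder:  [2, 3, 17, 19, 21, 22, 26, 29]
Preorder: [26, 21, 17, 2, 3, 19, 22, 29]
Algorithm: preorder visits root first, so consume preorder in order;
for each root, split the current inorder slice at that value into
left-subtree inorder and right-subtree inorder, then recurse.
Recursive splits:
  root=26; inorder splits into left=[2, 3, 17, 19, 21, 22], right=[29]
  root=21; inorder splits into left=[2, 3, 17, 19], right=[22]
  root=17; inorder splits into left=[2, 3], right=[19]
  root=2; inorder splits into left=[], right=[3]
  root=3; inorder splits into left=[], right=[]
  root=19; inorder splits into left=[], right=[]
  root=22; inorder splits into left=[], right=[]
  root=29; inorder splits into left=[], right=[]
Reconstructed level-order: [26, 21, 29, 17, 22, 2, 19, 3]


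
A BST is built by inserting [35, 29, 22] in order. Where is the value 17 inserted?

Starting tree (level order): [35, 29, None, 22]
Insertion path: 35 -> 29 -> 22
Result: insert 17 as left child of 22
Final tree (level order): [35, 29, None, 22, None, 17]


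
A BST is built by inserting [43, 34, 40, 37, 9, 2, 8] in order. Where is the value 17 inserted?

Starting tree (level order): [43, 34, None, 9, 40, 2, None, 37, None, None, 8]
Insertion path: 43 -> 34 -> 9
Result: insert 17 as right child of 9
Final tree (level order): [43, 34, None, 9, 40, 2, 17, 37, None, None, 8]


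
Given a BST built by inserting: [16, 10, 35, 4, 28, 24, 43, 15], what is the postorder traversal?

Tree insertion order: [16, 10, 35, 4, 28, 24, 43, 15]
Tree (level-order array): [16, 10, 35, 4, 15, 28, 43, None, None, None, None, 24]
Postorder traversal: [4, 15, 10, 24, 28, 43, 35, 16]


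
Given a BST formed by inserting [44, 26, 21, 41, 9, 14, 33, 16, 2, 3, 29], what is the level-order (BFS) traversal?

Tree insertion order: [44, 26, 21, 41, 9, 14, 33, 16, 2, 3, 29]
Tree (level-order array): [44, 26, None, 21, 41, 9, None, 33, None, 2, 14, 29, None, None, 3, None, 16]
BFS from the root, enqueuing left then right child of each popped node:
  queue [44] -> pop 44, enqueue [26], visited so far: [44]
  queue [26] -> pop 26, enqueue [21, 41], visited so far: [44, 26]
  queue [21, 41] -> pop 21, enqueue [9], visited so far: [44, 26, 21]
  queue [41, 9] -> pop 41, enqueue [33], visited so far: [44, 26, 21, 41]
  queue [9, 33] -> pop 9, enqueue [2, 14], visited so far: [44, 26, 21, 41, 9]
  queue [33, 2, 14] -> pop 33, enqueue [29], visited so far: [44, 26, 21, 41, 9, 33]
  queue [2, 14, 29] -> pop 2, enqueue [3], visited so far: [44, 26, 21, 41, 9, 33, 2]
  queue [14, 29, 3] -> pop 14, enqueue [16], visited so far: [44, 26, 21, 41, 9, 33, 2, 14]
  queue [29, 3, 16] -> pop 29, enqueue [none], visited so far: [44, 26, 21, 41, 9, 33, 2, 14, 29]
  queue [3, 16] -> pop 3, enqueue [none], visited so far: [44, 26, 21, 41, 9, 33, 2, 14, 29, 3]
  queue [16] -> pop 16, enqueue [none], visited so far: [44, 26, 21, 41, 9, 33, 2, 14, 29, 3, 16]
Result: [44, 26, 21, 41, 9, 33, 2, 14, 29, 3, 16]


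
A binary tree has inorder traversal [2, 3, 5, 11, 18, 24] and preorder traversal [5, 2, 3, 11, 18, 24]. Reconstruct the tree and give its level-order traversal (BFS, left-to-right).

Inorder:  [2, 3, 5, 11, 18, 24]
Preorder: [5, 2, 3, 11, 18, 24]
Algorithm: preorder visits root first, so consume preorder in order;
for each root, split the current inorder slice at that value into
left-subtree inorder and right-subtree inorder, then recurse.
Recursive splits:
  root=5; inorder splits into left=[2, 3], right=[11, 18, 24]
  root=2; inorder splits into left=[], right=[3]
  root=3; inorder splits into left=[], right=[]
  root=11; inorder splits into left=[], right=[18, 24]
  root=18; inorder splits into left=[], right=[24]
  root=24; inorder splits into left=[], right=[]
Reconstructed level-order: [5, 2, 11, 3, 18, 24]


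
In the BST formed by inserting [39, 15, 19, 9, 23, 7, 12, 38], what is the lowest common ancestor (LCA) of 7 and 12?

Tree insertion order: [39, 15, 19, 9, 23, 7, 12, 38]
Tree (level-order array): [39, 15, None, 9, 19, 7, 12, None, 23, None, None, None, None, None, 38]
In a BST, the LCA of p=7, q=12 is the first node v on the
root-to-leaf path with p <= v <= q (go left if both < v, right if both > v).
Walk from root:
  at 39: both 7 and 12 < 39, go left
  at 15: both 7 and 12 < 15, go left
  at 9: 7 <= 9 <= 12, this is the LCA
LCA = 9


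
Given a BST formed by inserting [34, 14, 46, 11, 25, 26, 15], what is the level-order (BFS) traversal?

Tree insertion order: [34, 14, 46, 11, 25, 26, 15]
Tree (level-order array): [34, 14, 46, 11, 25, None, None, None, None, 15, 26]
BFS from the root, enqueuing left then right child of each popped node:
  queue [34] -> pop 34, enqueue [14, 46], visited so far: [34]
  queue [14, 46] -> pop 14, enqueue [11, 25], visited so far: [34, 14]
  queue [46, 11, 25] -> pop 46, enqueue [none], visited so far: [34, 14, 46]
  queue [11, 25] -> pop 11, enqueue [none], visited so far: [34, 14, 46, 11]
  queue [25] -> pop 25, enqueue [15, 26], visited so far: [34, 14, 46, 11, 25]
  queue [15, 26] -> pop 15, enqueue [none], visited so far: [34, 14, 46, 11, 25, 15]
  queue [26] -> pop 26, enqueue [none], visited so far: [34, 14, 46, 11, 25, 15, 26]
Result: [34, 14, 46, 11, 25, 15, 26]


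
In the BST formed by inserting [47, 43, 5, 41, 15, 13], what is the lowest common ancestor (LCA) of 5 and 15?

Tree insertion order: [47, 43, 5, 41, 15, 13]
Tree (level-order array): [47, 43, None, 5, None, None, 41, 15, None, 13]
In a BST, the LCA of p=5, q=15 is the first node v on the
root-to-leaf path with p <= v <= q (go left if both < v, right if both > v).
Walk from root:
  at 47: both 5 and 15 < 47, go left
  at 43: both 5 and 15 < 43, go left
  at 5: 5 <= 5 <= 15, this is the LCA
LCA = 5


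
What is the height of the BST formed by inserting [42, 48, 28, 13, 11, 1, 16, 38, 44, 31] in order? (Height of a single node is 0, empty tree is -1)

Insertion order: [42, 48, 28, 13, 11, 1, 16, 38, 44, 31]
Tree (level-order array): [42, 28, 48, 13, 38, 44, None, 11, 16, 31, None, None, None, 1]
Compute height bottom-up (empty subtree = -1):
  height(1) = 1 + max(-1, -1) = 0
  height(11) = 1 + max(0, -1) = 1
  height(16) = 1 + max(-1, -1) = 0
  height(13) = 1 + max(1, 0) = 2
  height(31) = 1 + max(-1, -1) = 0
  height(38) = 1 + max(0, -1) = 1
  height(28) = 1 + max(2, 1) = 3
  height(44) = 1 + max(-1, -1) = 0
  height(48) = 1 + max(0, -1) = 1
  height(42) = 1 + max(3, 1) = 4
Height = 4


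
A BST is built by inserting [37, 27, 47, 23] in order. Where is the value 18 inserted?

Starting tree (level order): [37, 27, 47, 23]
Insertion path: 37 -> 27 -> 23
Result: insert 18 as left child of 23
Final tree (level order): [37, 27, 47, 23, None, None, None, 18]


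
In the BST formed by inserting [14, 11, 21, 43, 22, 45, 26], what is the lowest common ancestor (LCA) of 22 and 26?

Tree insertion order: [14, 11, 21, 43, 22, 45, 26]
Tree (level-order array): [14, 11, 21, None, None, None, 43, 22, 45, None, 26]
In a BST, the LCA of p=22, q=26 is the first node v on the
root-to-leaf path with p <= v <= q (go left if both < v, right if both > v).
Walk from root:
  at 14: both 22 and 26 > 14, go right
  at 21: both 22 and 26 > 21, go right
  at 43: both 22 and 26 < 43, go left
  at 22: 22 <= 22 <= 26, this is the LCA
LCA = 22


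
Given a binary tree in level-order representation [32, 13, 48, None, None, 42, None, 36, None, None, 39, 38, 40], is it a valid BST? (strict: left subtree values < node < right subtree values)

Level-order array: [32, 13, 48, None, None, 42, None, 36, None, None, 39, 38, 40]
Validate using subtree bounds (lo, hi): at each node, require lo < value < hi,
then recurse left with hi=value and right with lo=value.
Preorder trace (stopping at first violation):
  at node 32 with bounds (-inf, +inf): OK
  at node 13 with bounds (-inf, 32): OK
  at node 48 with bounds (32, +inf): OK
  at node 42 with bounds (32, 48): OK
  at node 36 with bounds (32, 42): OK
  at node 39 with bounds (36, 42): OK
  at node 38 with bounds (36, 39): OK
  at node 40 with bounds (39, 42): OK
No violation found at any node.
Result: Valid BST


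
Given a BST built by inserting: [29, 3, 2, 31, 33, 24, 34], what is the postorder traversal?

Tree insertion order: [29, 3, 2, 31, 33, 24, 34]
Tree (level-order array): [29, 3, 31, 2, 24, None, 33, None, None, None, None, None, 34]
Postorder traversal: [2, 24, 3, 34, 33, 31, 29]


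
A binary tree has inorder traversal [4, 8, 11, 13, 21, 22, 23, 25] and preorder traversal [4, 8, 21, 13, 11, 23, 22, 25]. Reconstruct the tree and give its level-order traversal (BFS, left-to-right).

Inorder:  [4, 8, 11, 13, 21, 22, 23, 25]
Preorder: [4, 8, 21, 13, 11, 23, 22, 25]
Algorithm: preorder visits root first, so consume preorder in order;
for each root, split the current inorder slice at that value into
left-subtree inorder and right-subtree inorder, then recurse.
Recursive splits:
  root=4; inorder splits into left=[], right=[8, 11, 13, 21, 22, 23, 25]
  root=8; inorder splits into left=[], right=[11, 13, 21, 22, 23, 25]
  root=21; inorder splits into left=[11, 13], right=[22, 23, 25]
  root=13; inorder splits into left=[11], right=[]
  root=11; inorder splits into left=[], right=[]
  root=23; inorder splits into left=[22], right=[25]
  root=22; inorder splits into left=[], right=[]
  root=25; inorder splits into left=[], right=[]
Reconstructed level-order: [4, 8, 21, 13, 23, 11, 22, 25]


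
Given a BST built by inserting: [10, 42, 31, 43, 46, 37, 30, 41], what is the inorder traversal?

Tree insertion order: [10, 42, 31, 43, 46, 37, 30, 41]
Tree (level-order array): [10, None, 42, 31, 43, 30, 37, None, 46, None, None, None, 41]
Inorder traversal: [10, 30, 31, 37, 41, 42, 43, 46]
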